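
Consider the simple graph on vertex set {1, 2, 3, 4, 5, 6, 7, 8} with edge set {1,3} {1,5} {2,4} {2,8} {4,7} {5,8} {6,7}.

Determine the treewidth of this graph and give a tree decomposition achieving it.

The largest bag has 2 vertices, giving width 1; this decomposition certifies tw(G) ≤ 1. G has an edge, so its treewidth is at least 1. The upper and lower bounds meet at 1, so that is the treewidth.

Treewidth 1.
One optimal decomposition is:
Bags: B1 = {6, 7}  B2 = {4, 7}  B3 = {2, 4}  B4 = {2, 8}  B5 = {5, 8}  B6 = {1, 5}  B7 = {1, 3}
Tree: B1–B2, B2–B3, B3–B4, B4–B5, B5–B6, B6–B7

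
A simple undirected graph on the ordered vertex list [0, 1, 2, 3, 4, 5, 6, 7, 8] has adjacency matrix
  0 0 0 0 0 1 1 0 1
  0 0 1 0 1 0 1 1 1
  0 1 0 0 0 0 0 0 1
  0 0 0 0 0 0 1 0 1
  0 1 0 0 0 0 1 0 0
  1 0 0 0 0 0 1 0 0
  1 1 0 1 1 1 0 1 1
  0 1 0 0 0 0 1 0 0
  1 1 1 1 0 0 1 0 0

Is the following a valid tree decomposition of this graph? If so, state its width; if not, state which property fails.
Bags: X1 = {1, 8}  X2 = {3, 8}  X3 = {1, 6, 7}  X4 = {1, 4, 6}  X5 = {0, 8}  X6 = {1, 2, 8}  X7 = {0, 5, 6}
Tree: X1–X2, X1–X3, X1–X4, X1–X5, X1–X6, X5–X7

A tree decomposition must satisfy three properties: every vertex lies in some bag; for every edge, both endpoints lie together in some bag; and for every vertex, the bags containing it form a connected subtree. Here edge (6,8) lies in no bag, so the decomposition is invalid.

No — edge (6,8) lies in no bag.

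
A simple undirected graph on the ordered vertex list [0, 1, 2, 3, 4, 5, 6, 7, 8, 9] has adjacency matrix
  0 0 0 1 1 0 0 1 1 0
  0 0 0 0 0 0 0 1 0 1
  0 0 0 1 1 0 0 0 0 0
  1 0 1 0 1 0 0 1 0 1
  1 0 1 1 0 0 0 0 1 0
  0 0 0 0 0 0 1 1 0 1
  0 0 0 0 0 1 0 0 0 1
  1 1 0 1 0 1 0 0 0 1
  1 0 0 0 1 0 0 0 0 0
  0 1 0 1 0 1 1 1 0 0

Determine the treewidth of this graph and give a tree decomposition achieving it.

Treewidth 2.
One optimal decomposition is:
Bags: B1 = {1, 7, 9}  B2 = {3, 7, 9}  B3 = {5, 7, 9}  B4 = {5, 6, 9}  B5 = {0, 3, 7}  B6 = {0, 3, 4}  B7 = {2, 3, 4}  B8 = {0, 4, 8}
Tree: B1–B2, B2–B3, B3–B4, B2–B5, B5–B6, B6–B7, B6–B8

Each bag holds 3 vertices, so the decomposition has width 2, which upper-bounds the treewidth. For the lower bound, the 3 vertices {1, 7, 9} are pairwise adjacent, and any tree decomposition puts a clique entirely inside one bag — forcing width ≥ 2. Combining the bounds, tw(G) = 2.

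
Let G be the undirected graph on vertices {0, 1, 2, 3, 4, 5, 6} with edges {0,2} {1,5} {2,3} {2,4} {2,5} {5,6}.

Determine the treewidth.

1

A width-1 tree decomposition is:
Bags: B1 = {2, 4}  B2 = {0, 2}  B3 = {2, 5}  B4 = {5, 6}  B5 = {2, 3}  B6 = {1, 5}
Tree: B1–B2, B2–B3, B3–B4, B3–B5, B3–B6
The largest bag has 2 vertices, giving width 1; this decomposition certifies tw(G) ≤ 1. Since G has at least one edge (e.g. 2–4), it is not an edgeless graph, so tw(G) ≥ 1. Combining the bounds, tw(G) = 1.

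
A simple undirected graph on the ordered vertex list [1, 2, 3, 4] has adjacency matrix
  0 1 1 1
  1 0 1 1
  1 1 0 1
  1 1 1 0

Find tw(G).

A width-3 tree decomposition is:
Bags: B1 = {1, 2, 3, 4}
Tree: (single bag)
With just one bag of size 4, the width is 4 − 1 = 3, so tw(G) ≤ 3. Conversely, {1, 2, 3, 4} is a clique of size 4, and the vertices of any clique must share a bag in every tree decomposition; so some bag has ≥ 4 vertices and tw(G) ≥ 3. The upper and lower bounds meet at 3, so that is the treewidth.

3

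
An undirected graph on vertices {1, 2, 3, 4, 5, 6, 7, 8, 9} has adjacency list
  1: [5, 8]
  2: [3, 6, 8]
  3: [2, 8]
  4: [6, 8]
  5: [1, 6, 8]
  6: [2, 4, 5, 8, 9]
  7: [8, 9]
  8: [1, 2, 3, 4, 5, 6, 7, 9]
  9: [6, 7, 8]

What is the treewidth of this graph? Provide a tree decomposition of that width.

Treewidth 2.
One such decomposition:
Bags: B1 = {5, 6, 8}  B2 = {6, 8, 9}  B3 = {2, 6, 8}  B4 = {4, 6, 8}  B5 = {2, 3, 8}  B6 = {7, 8, 9}  B7 = {1, 5, 8}
Tree: B1–B2, B2–B3, B3–B4, B3–B5, B2–B6, B1–B7

Each bag holds 3 vertices, so the decomposition has width 2, which upper-bounds the treewidth. On the other hand G contains the 3-clique {1, 5, 8}. A clique must lie in a single bag of any decomposition, so no decomposition can have width below 2. Hence tw(G) = 2 exactly.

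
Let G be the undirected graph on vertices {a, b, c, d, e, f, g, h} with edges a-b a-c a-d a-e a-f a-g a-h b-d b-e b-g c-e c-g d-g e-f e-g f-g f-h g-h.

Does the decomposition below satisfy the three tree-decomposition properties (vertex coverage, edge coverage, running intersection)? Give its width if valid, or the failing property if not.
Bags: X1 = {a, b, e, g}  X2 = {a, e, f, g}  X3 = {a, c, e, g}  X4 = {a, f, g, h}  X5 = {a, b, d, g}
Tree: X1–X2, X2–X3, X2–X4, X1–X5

Yes; width 3.

Every vertex of G appears in some bag (union = {a, b, c, d, e, f, g, h}); every edge is covered by a bag; and for each vertex v the set of bags containing v is connected in the bag tree. The decomposition is therefore valid. The largest bag has 4 vertices, so the width is 3.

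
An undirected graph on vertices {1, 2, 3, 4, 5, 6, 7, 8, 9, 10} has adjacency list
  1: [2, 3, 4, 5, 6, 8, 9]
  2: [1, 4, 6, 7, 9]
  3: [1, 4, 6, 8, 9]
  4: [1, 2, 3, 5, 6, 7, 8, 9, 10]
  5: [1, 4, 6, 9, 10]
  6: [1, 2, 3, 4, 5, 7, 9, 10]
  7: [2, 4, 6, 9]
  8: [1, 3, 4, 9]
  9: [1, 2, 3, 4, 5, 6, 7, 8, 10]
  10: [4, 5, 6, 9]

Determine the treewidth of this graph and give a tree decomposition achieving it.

Treewidth 4.
One such decomposition:
Bags: B1 = {1, 4, 5, 6, 9}  B2 = {1, 3, 4, 6, 9}  B3 = {1, 2, 4, 6, 9}  B4 = {2, 4, 6, 7, 9}  B5 = {4, 5, 6, 9, 10}  B6 = {1, 3, 4, 8, 9}
Tree: B1–B2, B1–B3, B3–B4, B1–B5, B2–B6

The largest bag has 5 vertices, giving width 4; this decomposition certifies tw(G) ≤ 4. Conversely, {1, 3, 4, 8, 9} is a clique of size 5, and the vertices of any clique must share a bag in every tree decomposition; so some bag has ≥ 5 vertices and tw(G) ≥ 4. Hence tw(G) = 4 exactly.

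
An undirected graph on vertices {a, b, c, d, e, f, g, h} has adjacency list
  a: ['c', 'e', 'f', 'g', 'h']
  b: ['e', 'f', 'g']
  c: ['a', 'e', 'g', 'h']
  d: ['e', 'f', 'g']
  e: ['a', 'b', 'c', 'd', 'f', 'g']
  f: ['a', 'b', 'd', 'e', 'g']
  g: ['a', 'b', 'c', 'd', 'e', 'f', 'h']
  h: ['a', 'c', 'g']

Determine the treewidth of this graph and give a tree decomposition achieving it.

Treewidth 3.
One such decomposition:
Bags: B1 = {a, c, e, g}  B2 = {a, c, g, h}  B3 = {a, e, f, g}  B4 = {d, e, f, g}  B5 = {b, e, f, g}
Tree: B1–B2, B1–B3, B3–B4, B4–B5

Every bag has size at most 4, so the width is 4 − 1 = 3 and tw(G) ≤ 3. Conversely, {a, c, e, g} is a clique of size 4, and the vertices of any clique must share a bag in every tree decomposition; so some bag has ≥ 4 vertices and tw(G) ≥ 3. Therefore the treewidth is 3.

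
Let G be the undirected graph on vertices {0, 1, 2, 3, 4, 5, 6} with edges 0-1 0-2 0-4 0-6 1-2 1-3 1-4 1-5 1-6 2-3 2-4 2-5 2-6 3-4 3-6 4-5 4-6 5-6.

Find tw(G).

4

A width-4 tree decomposition is:
Bags: B1 = {1, 2, 4, 5, 6}  B2 = {1, 2, 3, 4, 6}  B3 = {0, 1, 2, 4, 6}
Tree: B1–B2, B2–B3
Every bag has size at most 5, so the width is 5 − 1 = 4 and tw(G) ≤ 4. For the lower bound, the 5 vertices {0, 1, 2, 4, 6} are pairwise adjacent, and any tree decomposition puts a clique entirely inside one bag — forcing width ≥ 4. The upper and lower bounds meet at 4, so that is the treewidth.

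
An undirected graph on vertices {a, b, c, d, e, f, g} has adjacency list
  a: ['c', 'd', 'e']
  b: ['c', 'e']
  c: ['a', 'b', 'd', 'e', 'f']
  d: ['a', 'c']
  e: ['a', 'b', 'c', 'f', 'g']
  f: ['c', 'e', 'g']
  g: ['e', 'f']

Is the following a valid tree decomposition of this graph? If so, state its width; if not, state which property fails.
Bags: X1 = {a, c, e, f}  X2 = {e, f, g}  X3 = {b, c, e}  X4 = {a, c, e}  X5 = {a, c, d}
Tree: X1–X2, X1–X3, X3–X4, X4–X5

A tree decomposition must satisfy three properties: every vertex lies in some bag; for every edge, both endpoints lie together in some bag; and for every vertex, the bags containing it form a connected subtree. Here bags containing vertex a are not connected in the tree, so the decomposition is invalid.

No — bags containing vertex a are not connected in the tree.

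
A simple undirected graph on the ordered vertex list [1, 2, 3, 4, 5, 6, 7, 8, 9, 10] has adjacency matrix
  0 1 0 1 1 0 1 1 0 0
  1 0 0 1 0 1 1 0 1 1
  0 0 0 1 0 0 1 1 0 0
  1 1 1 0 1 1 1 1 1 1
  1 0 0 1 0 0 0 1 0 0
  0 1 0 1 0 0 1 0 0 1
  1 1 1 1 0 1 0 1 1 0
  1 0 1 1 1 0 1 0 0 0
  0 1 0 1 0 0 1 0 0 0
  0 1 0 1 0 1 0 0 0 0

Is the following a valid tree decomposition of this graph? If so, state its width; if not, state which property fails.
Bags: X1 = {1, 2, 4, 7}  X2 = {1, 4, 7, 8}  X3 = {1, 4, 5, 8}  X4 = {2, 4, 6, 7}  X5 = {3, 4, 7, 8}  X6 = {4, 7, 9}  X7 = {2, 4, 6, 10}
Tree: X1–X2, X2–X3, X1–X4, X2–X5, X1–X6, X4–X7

No — edge (2,9) lies in no bag.

A tree decomposition must satisfy three properties: every vertex lies in some bag; for every edge, both endpoints lie together in some bag; and for every vertex, the bags containing it form a connected subtree. Here edge (2,9) lies in no bag, so the decomposition is invalid.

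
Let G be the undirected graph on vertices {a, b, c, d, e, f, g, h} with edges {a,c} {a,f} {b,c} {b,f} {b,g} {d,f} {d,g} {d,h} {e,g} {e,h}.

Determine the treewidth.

A width-2 tree decomposition is:
Bags: B1 = {d, e, h}  B2 = {d, e, g}  B3 = {d, f, g}  B4 = {b, f, g}  B5 = {a, b, f}  B6 = {a, b, c}
Tree: B1–B2, B2–B3, B3–B4, B4–B5, B5–B6
The largest bag has 3 vertices, giving width 2; this decomposition certifies tw(G) ≤ 2. The edges h–e–g–d–h form a cycle, so G is not a tree and its treewidth is at least 2. The upper and lower bounds meet at 2, so that is the treewidth.

2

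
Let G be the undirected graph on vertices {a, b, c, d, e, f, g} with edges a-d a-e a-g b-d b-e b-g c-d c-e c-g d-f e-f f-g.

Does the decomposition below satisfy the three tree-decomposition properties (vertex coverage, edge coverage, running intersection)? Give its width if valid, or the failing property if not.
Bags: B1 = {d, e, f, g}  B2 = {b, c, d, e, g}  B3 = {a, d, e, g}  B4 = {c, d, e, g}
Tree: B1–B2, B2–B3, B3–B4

A tree decomposition must satisfy three properties: every vertex lies in some bag; for every edge, both endpoints lie together in some bag; and for every vertex, the bags containing it form a connected subtree. Here bags containing vertex c are not connected in the tree, so the decomposition is invalid.

No — bags containing vertex c are not connected in the tree.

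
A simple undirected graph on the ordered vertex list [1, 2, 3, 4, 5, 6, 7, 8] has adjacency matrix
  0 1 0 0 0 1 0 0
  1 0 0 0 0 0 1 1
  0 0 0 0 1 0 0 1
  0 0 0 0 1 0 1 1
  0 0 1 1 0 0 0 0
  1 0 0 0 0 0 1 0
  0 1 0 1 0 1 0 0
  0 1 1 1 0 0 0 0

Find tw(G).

A width-2 tree decomposition is:
Bags: B1 = {1, 6, 7}  B2 = {1, 2, 7}  B3 = {2, 4, 7}  B4 = {2, 4, 8}  B5 = {4, 5, 8}  B6 = {3, 5, 8}
Tree: B1–B2, B2–B3, B3–B4, B4–B5, B5–B6
The largest bag has 3 vertices, giving width 2; this decomposition certifies tw(G) ≤ 2. For the lower bound, G contains the cycle 6–1–2–7–6, so G is not a forest; only forests have treewidth ≤ 1, hence tw(G) ≥ 2. Combining the bounds, tw(G) = 2.

2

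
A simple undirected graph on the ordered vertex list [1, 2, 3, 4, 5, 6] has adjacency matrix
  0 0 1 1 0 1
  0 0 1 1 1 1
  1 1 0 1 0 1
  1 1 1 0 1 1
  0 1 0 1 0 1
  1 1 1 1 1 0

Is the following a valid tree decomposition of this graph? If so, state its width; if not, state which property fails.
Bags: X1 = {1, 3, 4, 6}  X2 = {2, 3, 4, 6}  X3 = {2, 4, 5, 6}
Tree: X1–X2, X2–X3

Yes; width 3.

Vertex coverage: the bags together contain {1, 2, 3, 4, 5, 6}, the full vertex set. Edge coverage: each edge of G has both endpoints in at least one bag. Running intersection: for every vertex, the bags containing it form a connected subtree. All three properties hold, so this is a valid tree decomposition of width max|bag| − 1 = 3, and hence tw(G) ≤ 3.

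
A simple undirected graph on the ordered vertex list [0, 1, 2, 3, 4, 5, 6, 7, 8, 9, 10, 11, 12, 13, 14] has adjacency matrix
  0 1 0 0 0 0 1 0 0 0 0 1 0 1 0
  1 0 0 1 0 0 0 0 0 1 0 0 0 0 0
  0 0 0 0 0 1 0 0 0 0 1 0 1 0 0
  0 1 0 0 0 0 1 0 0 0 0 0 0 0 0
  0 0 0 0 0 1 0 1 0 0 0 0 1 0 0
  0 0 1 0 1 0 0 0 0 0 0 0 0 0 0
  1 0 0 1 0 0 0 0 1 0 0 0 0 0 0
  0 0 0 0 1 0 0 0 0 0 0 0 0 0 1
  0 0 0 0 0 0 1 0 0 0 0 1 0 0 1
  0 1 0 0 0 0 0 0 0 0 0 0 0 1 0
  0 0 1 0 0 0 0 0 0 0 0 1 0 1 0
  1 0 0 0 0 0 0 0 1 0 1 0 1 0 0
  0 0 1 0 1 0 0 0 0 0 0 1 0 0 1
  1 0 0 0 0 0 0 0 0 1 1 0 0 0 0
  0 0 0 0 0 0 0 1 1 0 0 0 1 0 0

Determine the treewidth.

A width-3 tree decomposition is:
Bags: B1 = {4, 5, 7, 14}  B2 = {4, 5, 12, 14}  B3 = {2, 5, 12, 14}  B4 = {2, 8, 12, 14}  B5 = {2, 8, 11, 12}  B6 = {2, 8, 10, 11}  B7 = {6, 8, 10, 11}  B8 = {0, 6, 10, 11}  B9 = {0, 6, 10, 13}  B10 = {0, 3, 6, 13}  B11 = {0, 1, 3, 13}  B12 = {1, 3, 9, 13}
Tree: B1–B2, B2–B3, B3–B4, B4–B5, B5–B6, B6–B7, B7–B8, B8–B9, B9–B10, B10–B11, B11–B12
The largest bag has 4 vertices, giving width 3; this decomposition certifies tw(G) ≤ 3. For the lower bound: the 4 vertex sets {4,5,7}, {14}, {12}, {2,8,10,11} are disjoint, each induces a connected subgraph, and every pair is joined by at least one edge of G. Contracting each set to a single vertex therefore yields K_{4} as a minor, and since treewidth is minor-monotone, tw(G) ≥ tw(K_{4}) = 3. The upper and lower bounds meet at 3, so that is the treewidth.

3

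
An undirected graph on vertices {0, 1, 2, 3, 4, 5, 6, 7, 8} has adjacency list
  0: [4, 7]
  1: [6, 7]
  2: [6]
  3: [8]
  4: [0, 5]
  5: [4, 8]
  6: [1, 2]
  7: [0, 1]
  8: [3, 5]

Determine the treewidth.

1

A width-1 tree decomposition is:
Bags: B1 = {2, 6}  B2 = {1, 6}  B3 = {1, 7}  B4 = {0, 7}  B5 = {0, 4}  B6 = {4, 5}  B7 = {5, 8}  B8 = {3, 8}
Tree: B1–B2, B2–B3, B3–B4, B4–B5, B5–B6, B6–B7, B7–B8
Every bag has size at most 2, so the width is 2 − 1 = 1 and tw(G) ≤ 1. G has an edge, so its treewidth is at least 1. Combining the bounds, tw(G) = 1.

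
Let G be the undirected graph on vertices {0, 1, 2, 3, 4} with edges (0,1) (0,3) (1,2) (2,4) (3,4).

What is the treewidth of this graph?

2

A width-2 tree decomposition is:
Bags: B1 = {0, 3, 4}  B2 = {0, 1, 4}  B3 = {1, 2, 4}
Tree: B1–B2, B2–B3
Every bag has size at most 3, so the width is 3 − 1 = 2 and tw(G) ≤ 2. The edges 4–3–0–1–2–4 form a cycle, so G is not a tree and its treewidth is at least 2. Therefore the treewidth is 2.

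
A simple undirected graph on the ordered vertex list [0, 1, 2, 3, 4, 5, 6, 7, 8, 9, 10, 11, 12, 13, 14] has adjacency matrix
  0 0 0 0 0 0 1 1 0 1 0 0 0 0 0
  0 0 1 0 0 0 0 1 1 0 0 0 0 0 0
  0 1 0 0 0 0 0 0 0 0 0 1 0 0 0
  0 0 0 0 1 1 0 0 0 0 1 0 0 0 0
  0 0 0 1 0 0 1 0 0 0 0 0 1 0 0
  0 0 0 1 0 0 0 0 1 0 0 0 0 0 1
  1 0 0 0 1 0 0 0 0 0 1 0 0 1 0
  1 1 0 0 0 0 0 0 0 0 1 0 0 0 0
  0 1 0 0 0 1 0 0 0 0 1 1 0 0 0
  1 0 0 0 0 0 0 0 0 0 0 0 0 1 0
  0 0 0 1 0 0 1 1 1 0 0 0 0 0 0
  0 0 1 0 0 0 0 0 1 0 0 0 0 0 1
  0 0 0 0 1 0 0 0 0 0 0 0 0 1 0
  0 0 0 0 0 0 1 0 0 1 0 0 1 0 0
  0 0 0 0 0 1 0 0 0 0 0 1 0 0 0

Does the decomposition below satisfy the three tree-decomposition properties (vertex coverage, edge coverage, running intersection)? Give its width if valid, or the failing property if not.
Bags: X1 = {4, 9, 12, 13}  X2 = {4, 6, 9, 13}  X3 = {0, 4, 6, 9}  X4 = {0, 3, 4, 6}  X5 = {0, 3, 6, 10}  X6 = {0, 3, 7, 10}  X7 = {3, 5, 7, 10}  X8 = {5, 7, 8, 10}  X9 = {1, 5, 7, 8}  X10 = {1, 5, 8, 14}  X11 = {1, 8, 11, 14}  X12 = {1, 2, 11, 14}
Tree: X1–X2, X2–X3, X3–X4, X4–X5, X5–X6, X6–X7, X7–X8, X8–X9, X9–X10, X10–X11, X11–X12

Yes; width 3.

Every vertex of G appears in some bag (union = {0, 1, 2, 3, 4, 5, 6, 7, 8, 9, 10, 11, 12, 13, 14}); every edge is covered by a bag; and for each vertex v the set of bags containing v is connected in the bag tree. The decomposition is therefore valid. The largest bag has 4 vertices, so the width is 3.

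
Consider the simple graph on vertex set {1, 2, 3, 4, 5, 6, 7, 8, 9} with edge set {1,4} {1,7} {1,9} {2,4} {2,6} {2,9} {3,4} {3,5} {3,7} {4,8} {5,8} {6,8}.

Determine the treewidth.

A width-3 tree decomposition is:
Bags: B1 = {1, 2, 6, 9}  B2 = {1, 2, 4, 6}  B3 = {1, 4, 6, 8}  B4 = {1, 4, 7, 8}  B5 = {3, 4, 7, 8}  B6 = {3, 5, 7, 8}
Tree: B1–B2, B2–B3, B3–B4, B4–B5, B5–B6
The largest bag has 4 vertices, giving width 3; this decomposition certifies tw(G) ≤ 3. For the lower bound: the 4 vertex sets {2,6,9}, {1}, {4}, {3,5,7,8} are disjoint, each induces a connected subgraph, and every pair is joined by at least one edge of G. Contracting each set to a single vertex therefore yields K_{4} as a minor, and since treewidth is minor-monotone, tw(G) ≥ tw(K_{4}) = 3. The upper and lower bounds meet at 3, so that is the treewidth.

3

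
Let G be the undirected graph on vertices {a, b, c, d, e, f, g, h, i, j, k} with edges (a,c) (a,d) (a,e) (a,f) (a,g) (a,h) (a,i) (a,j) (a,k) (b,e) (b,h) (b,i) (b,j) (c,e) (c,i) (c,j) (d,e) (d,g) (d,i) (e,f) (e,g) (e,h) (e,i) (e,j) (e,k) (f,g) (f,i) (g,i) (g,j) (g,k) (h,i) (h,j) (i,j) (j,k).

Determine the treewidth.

A width-4 tree decomposition is:
Bags: B1 = {a, e, f, g, i}  B2 = {a, d, e, g, i}  B3 = {a, e, g, i, j}  B4 = {a, e, h, i, j}  B5 = {a, c, e, i, j}  B6 = {a, e, g, j, k}  B7 = {b, e, h, i, j}
Tree: B1–B2, B2–B3, B3–B4, B4–B5, B3–B6, B4–B7
Every bag has size at most 5, so the width is 5 − 1 = 4 and tw(G) ≤ 4. For the lower bound, the 5 vertices {a, e, g, j, k} are pairwise adjacent, and any tree decomposition puts a clique entirely inside one bag — forcing width ≥ 4. Therefore the treewidth is 4.

4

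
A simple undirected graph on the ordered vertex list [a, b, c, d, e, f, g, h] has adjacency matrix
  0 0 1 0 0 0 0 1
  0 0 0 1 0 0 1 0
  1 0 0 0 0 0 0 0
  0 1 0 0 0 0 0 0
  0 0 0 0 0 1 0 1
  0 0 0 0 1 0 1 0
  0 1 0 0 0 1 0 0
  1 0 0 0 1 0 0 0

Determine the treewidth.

1

A width-1 tree decomposition is:
Bags: B1 = {b, d}  B2 = {b, g}  B3 = {f, g}  B4 = {e, f}  B5 = {e, h}  B6 = {a, h}  B7 = {a, c}
Tree: B1–B2, B2–B3, B3–B4, B4–B5, B5–B6, B6–B7
The largest bag has 2 vertices, giving width 1; this decomposition certifies tw(G) ≤ 1. G has an edge, so its treewidth is at least 1. Therefore the treewidth is 1.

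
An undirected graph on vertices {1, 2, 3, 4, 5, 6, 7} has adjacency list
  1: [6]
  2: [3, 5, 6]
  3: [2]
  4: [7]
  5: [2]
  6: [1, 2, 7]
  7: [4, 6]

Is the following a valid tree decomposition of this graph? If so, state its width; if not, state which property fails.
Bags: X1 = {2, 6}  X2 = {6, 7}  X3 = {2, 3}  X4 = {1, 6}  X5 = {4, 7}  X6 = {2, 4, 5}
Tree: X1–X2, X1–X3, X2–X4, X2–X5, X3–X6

No — bags containing vertex 4 are not connected in the tree.

A tree decomposition must satisfy three properties: every vertex lies in some bag; for every edge, both endpoints lie together in some bag; and for every vertex, the bags containing it form a connected subtree. Here bags containing vertex 4 are not connected in the tree, so the decomposition is invalid.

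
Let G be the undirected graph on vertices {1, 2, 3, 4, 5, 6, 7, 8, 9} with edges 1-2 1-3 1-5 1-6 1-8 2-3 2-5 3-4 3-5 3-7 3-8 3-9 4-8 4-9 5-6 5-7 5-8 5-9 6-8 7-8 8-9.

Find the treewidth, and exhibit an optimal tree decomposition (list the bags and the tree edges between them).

Each bag holds 4 vertices, so the decomposition has width 3, which upper-bounds the treewidth. For the lower bound, the 4 vertices {3, 4, 8, 9} are pairwise adjacent, and any tree decomposition puts a clique entirely inside one bag — forcing width ≥ 3. Therefore the treewidth is 3.

Treewidth 3.
One such decomposition:
Bags: B1 = {3, 5, 8, 9}  B2 = {1, 3, 5, 8}  B3 = {1, 2, 3, 5}  B4 = {1, 5, 6, 8}  B5 = {3, 5, 7, 8}  B6 = {3, 4, 8, 9}
Tree: B1–B2, B2–B3, B2–B4, B1–B5, B1–B6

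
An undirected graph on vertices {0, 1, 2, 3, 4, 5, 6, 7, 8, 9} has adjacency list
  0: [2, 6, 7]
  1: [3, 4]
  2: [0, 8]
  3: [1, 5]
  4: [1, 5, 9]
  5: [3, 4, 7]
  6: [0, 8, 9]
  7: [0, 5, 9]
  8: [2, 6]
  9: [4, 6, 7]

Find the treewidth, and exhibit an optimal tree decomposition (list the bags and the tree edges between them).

Treewidth 2.
One such decomposition:
Bags: B1 = {1, 3, 4}  B2 = {3, 4, 5}  B3 = {4, 5, 9}  B4 = {5, 7, 9}  B5 = {6, 7, 9}  B6 = {0, 6, 7}  B7 = {0, 6, 8}  B8 = {0, 2, 8}
Tree: B1–B2, B2–B3, B3–B4, B4–B5, B5–B6, B6–B7, B7–B8

Each bag holds 3 vertices, so the decomposition has width 2, which upper-bounds the treewidth. The edges 1–3–5–4–1 form a cycle, so G is not a tree and its treewidth is at least 2. The upper and lower bounds meet at 2, so that is the treewidth.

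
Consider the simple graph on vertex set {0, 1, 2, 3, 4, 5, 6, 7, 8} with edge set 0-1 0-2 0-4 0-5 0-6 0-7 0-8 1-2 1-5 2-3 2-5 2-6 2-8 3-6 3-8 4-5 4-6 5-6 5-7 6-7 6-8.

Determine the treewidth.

3

A width-3 tree decomposition is:
Bags: B1 = {0, 2, 5, 6}  B2 = {0, 1, 2, 5}  B3 = {0, 2, 6, 8}  B4 = {2, 3, 6, 8}  B5 = {0, 5, 6, 7}  B6 = {0, 4, 5, 6}
Tree: B1–B2, B1–B3, B3–B4, B1–B5, B5–B6
The largest bag has 4 vertices, giving width 3; this decomposition certifies tw(G) ≤ 3. For the lower bound, the 4 vertices {0, 2, 6, 8} are pairwise adjacent, and any tree decomposition puts a clique entirely inside one bag — forcing width ≥ 3. The upper and lower bounds meet at 3, so that is the treewidth.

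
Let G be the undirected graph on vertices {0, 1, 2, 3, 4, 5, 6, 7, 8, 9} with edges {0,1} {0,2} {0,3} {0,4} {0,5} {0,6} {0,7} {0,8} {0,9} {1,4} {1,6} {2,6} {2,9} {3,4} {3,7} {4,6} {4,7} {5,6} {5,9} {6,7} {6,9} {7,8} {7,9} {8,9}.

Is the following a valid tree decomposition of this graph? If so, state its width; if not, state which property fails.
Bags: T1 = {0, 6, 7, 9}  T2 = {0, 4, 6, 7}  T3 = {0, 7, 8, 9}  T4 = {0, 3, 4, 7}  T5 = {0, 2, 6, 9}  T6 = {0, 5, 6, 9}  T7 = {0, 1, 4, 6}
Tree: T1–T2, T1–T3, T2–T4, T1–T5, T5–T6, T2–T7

Yes; width 3.

Vertex coverage: the bags together contain {0, 1, 2, 3, 4, 5, 6, 7, 8, 9}, the full vertex set. Edge coverage: each edge of G has both endpoints in at least one bag. Running intersection: for every vertex, the bags containing it form a connected subtree. All three properties hold, so this is a valid tree decomposition of width max|bag| − 1 = 3, and hence tw(G) ≤ 3.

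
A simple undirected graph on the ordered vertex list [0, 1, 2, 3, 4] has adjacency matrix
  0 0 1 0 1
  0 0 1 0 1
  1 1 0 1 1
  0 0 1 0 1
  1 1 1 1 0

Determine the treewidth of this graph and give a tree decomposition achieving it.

Every bag has size at most 3, so the width is 3 − 1 = 2 and tw(G) ≤ 2. Conversely, {0, 2, 4} is a clique of size 3, and the vertices of any clique must share a bag in every tree decomposition; so some bag has ≥ 3 vertices and tw(G) ≥ 2. Combining the bounds, tw(G) = 2.

Treewidth 2.
One such decomposition:
Bags: B1 = {0, 2, 4}  B2 = {1, 2, 4}  B3 = {2, 3, 4}
Tree: B1–B2, B2–B3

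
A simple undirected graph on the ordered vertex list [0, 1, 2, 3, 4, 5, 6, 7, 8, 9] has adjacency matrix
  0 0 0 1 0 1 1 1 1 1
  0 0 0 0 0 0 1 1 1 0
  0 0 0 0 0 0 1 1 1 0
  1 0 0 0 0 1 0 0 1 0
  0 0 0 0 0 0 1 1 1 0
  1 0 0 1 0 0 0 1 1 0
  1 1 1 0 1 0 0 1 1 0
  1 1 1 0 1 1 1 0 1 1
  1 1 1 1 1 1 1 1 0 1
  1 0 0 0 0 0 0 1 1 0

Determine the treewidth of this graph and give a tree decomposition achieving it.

Each bag holds 4 vertices, so the decomposition has width 3, which upper-bounds the treewidth. On the other hand G contains the 4-clique {0, 3, 5, 8}. A clique must lie in a single bag of any decomposition, so no decomposition can have width below 3. The upper and lower bounds meet at 3, so that is the treewidth.

Treewidth 3.
One optimal decomposition is:
Bags: B1 = {0, 5, 7, 8}  B2 = {0, 6, 7, 8}  B3 = {4, 6, 7, 8}  B4 = {1, 6, 7, 8}  B5 = {0, 3, 5, 8}  B6 = {2, 6, 7, 8}  B7 = {0, 7, 8, 9}
Tree: B1–B2, B2–B3, B3–B4, B1–B5, B3–B6, B1–B7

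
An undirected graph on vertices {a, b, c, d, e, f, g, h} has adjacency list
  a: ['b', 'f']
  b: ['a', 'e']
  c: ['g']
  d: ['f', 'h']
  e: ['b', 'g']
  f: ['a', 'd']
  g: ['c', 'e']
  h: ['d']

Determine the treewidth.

1

A width-1 tree decomposition is:
Bags: B1 = {c, g}  B2 = {e, g}  B3 = {b, e}  B4 = {a, b}  B5 = {a, f}  B6 = {d, f}  B7 = {d, h}
Tree: B1–B2, B2–B3, B3–B4, B4–B5, B5–B6, B6–B7
Each bag holds 2 vertices, so the decomposition has width 1, which upper-bounds the treewidth. G has an edge, so its treewidth is at least 1. Therefore the treewidth is 1.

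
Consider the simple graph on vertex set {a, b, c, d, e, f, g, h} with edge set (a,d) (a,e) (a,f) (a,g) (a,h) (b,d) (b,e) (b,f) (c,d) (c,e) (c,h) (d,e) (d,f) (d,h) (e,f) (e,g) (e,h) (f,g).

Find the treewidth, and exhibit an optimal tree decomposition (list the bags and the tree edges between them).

Each bag holds 4 vertices, so the decomposition has width 3, which upper-bounds the treewidth. On the other hand G contains the 4-clique {c, d, e, h}. A clique must lie in a single bag of any decomposition, so no decomposition can have width below 3. The upper and lower bounds meet at 3, so that is the treewidth.

Treewidth 3.
One optimal decomposition is:
Bags: B1 = {a, d, e, h}  B2 = {a, d, e, f}  B3 = {c, d, e, h}  B4 = {b, d, e, f}  B5 = {a, e, f, g}
Tree: B1–B2, B1–B3, B2–B4, B2–B5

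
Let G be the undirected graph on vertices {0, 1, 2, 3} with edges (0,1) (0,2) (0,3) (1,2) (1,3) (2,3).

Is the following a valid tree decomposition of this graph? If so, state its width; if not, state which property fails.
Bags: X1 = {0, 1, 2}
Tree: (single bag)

A tree decomposition must satisfy three properties: every vertex lies in some bag; for every edge, both endpoints lie together in some bag; and for every vertex, the bags containing it form a connected subtree. Here vertex 3 appears in no bag, so the decomposition is invalid.

No — vertex 3 appears in no bag.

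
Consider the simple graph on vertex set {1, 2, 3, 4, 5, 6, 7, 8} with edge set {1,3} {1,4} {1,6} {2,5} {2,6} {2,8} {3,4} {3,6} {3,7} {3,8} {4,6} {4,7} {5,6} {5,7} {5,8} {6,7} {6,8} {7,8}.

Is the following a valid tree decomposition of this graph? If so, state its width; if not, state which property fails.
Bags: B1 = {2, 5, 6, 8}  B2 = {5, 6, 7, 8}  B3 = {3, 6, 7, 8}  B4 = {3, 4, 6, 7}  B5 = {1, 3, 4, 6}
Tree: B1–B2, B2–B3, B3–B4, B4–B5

Yes; width 3.

Checking the three conditions: (i) the bags cover all of {1, 2, 3, 4, 5, 6, 7, 8}; (ii) for each edge, some bag contains both endpoints; (iii) the bags containing any fixed vertex form a subtree. All hold, so the decomposition is valid with width 4 − 1 = 3.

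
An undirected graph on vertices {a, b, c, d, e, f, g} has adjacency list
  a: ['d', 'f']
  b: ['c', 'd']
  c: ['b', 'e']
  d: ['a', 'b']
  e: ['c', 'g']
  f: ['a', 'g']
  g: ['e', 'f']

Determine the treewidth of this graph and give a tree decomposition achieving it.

Treewidth 2.
One such decomposition:
Bags: B1 = {b, c, d}  B2 = {a, c, d}  B3 = {a, c, f}  B4 = {c, f, g}  B5 = {c, e, g}
Tree: B1–B2, B2–B3, B3–B4, B4–B5

The largest bag has 3 vertices, giving width 2; this decomposition certifies tw(G) ≤ 2. The edges c–b–d–a–f–g–e–c form a cycle, so G is not a tree and its treewidth is at least 2. Therefore the treewidth is 2.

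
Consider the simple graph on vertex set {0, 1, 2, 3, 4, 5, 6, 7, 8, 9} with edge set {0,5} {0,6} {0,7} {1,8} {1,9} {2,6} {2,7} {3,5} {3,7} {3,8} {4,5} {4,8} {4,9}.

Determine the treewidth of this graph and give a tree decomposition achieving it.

The largest bag has 3 vertices, giving width 2; this decomposition certifies tw(G) ≤ 2. For the lower bound, G contains the cycle 9–1–8–4–9, so G is not a forest; only forests have treewidth ≤ 1, hence tw(G) ≥ 2. Therefore the treewidth is 2.

Treewidth 2.
One optimal decomposition is:
Bags: B1 = {1, 4, 9}  B2 = {1, 4, 8}  B3 = {4, 5, 8}  B4 = {3, 5, 8}  B5 = {0, 3, 5}  B6 = {0, 3, 7}  B7 = {0, 6, 7}  B8 = {2, 6, 7}
Tree: B1–B2, B2–B3, B3–B4, B4–B5, B5–B6, B6–B7, B7–B8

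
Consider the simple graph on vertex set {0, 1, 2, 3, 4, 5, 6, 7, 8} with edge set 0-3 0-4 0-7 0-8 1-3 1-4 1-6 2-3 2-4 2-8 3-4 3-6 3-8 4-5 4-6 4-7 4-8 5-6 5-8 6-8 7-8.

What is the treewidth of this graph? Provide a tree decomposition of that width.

Every bag has size at most 4, so the width is 4 − 1 = 3 and tw(G) ≤ 3. Conversely, {0, 3, 4, 8} is a clique of size 4, and the vertices of any clique must share a bag in every tree decomposition; so some bag has ≥ 4 vertices and tw(G) ≥ 3. Therefore the treewidth is 3.

Treewidth 3.
One optimal decomposition is:
Bags: B1 = {3, 4, 6, 8}  B2 = {0, 3, 4, 8}  B3 = {1, 3, 4, 6}  B4 = {0, 4, 7, 8}  B5 = {4, 5, 6, 8}  B6 = {2, 3, 4, 8}
Tree: B1–B2, B1–B3, B2–B4, B1–B5, B2–B6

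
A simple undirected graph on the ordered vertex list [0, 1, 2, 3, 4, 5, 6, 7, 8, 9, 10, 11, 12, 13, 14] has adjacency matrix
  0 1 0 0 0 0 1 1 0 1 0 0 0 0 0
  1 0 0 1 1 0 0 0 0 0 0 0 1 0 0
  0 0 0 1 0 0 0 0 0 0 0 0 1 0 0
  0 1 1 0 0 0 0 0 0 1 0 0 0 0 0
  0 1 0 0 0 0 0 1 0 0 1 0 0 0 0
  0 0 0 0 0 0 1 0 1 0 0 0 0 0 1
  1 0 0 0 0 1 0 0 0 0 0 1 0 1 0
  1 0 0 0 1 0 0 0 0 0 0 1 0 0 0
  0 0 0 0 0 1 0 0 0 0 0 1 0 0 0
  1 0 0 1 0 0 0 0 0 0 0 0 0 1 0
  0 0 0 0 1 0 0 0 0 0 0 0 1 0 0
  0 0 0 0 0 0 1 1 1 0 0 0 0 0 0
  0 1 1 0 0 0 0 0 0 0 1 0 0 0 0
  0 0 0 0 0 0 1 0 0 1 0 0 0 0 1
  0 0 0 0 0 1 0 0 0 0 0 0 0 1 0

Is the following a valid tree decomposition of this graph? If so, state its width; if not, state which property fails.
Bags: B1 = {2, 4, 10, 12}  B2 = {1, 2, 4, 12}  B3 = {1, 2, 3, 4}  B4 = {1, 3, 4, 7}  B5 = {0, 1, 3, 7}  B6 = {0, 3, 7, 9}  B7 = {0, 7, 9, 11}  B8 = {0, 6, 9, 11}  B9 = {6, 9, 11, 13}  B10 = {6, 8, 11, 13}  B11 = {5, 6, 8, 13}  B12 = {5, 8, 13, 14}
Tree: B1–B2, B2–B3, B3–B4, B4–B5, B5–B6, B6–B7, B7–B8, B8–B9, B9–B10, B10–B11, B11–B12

Yes; width 3.

Checking the three conditions: (i) the bags cover all of {0, 1, 2, 3, 4, 5, 6, 7, 8, 9, 10, 11, 12, 13, 14}; (ii) for each edge, some bag contains both endpoints; (iii) the bags containing any fixed vertex form a subtree. All hold, so the decomposition is valid with width 4 − 1 = 3.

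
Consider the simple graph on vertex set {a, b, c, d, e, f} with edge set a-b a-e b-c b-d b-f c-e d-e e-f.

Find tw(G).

A width-2 tree decomposition is:
Bags: B1 = {b, d, e}  B2 = {b, c, e}  B3 = {b, e, f}  B4 = {a, b, e}
Tree: B1–B2, B2–B3, B3–B4
The largest bag has 3 vertices, giving width 2; this decomposition certifies tw(G) ≤ 2. For the lower bound, G contains the cycle d–e–c–b–d, so G is not a forest; only forests have treewidth ≤ 1, hence tw(G) ≥ 2. Hence tw(G) = 2 exactly.

2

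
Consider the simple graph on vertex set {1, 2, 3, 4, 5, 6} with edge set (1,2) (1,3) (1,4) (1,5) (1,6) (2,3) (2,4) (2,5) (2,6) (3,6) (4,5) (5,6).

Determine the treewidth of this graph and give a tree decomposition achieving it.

The largest bag has 4 vertices, giving width 3; this decomposition certifies tw(G) ≤ 3. Conversely, {1, 2, 3, 6} is a clique of size 4, and the vertices of any clique must share a bag in every tree decomposition; so some bag has ≥ 4 vertices and tw(G) ≥ 3. The upper and lower bounds meet at 3, so that is the treewidth.

Treewidth 3.
One such decomposition:
Bags: B1 = {1, 2, 5, 6}  B2 = {1, 2, 3, 6}  B3 = {1, 2, 4, 5}
Tree: B1–B2, B1–B3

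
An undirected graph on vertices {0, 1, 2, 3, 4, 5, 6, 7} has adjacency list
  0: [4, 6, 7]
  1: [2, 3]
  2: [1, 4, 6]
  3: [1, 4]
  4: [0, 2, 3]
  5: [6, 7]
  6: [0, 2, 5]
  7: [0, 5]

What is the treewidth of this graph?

A width-2 tree decomposition is:
Bags: B1 = {1, 2, 3}  B2 = {2, 3, 4}  B3 = {2, 4, 6}  B4 = {0, 4, 6}  B5 = {0, 5, 6}  B6 = {0, 5, 7}
Tree: B1–B2, B2–B3, B3–B4, B4–B5, B5–B6
The largest bag has 3 vertices, giving width 2; this decomposition certifies tw(G) ≤ 2. The edges 1–3–4–2–1 form a cycle, so G is not a tree and its treewidth is at least 2. Combining the bounds, tw(G) = 2.

2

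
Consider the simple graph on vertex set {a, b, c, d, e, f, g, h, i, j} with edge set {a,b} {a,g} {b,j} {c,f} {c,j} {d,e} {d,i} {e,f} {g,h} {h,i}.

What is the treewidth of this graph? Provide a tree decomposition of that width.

The largest bag has 3 vertices, giving width 2; this decomposition certifies tw(G) ≤ 2. The edges g–a–b–j–c–f–e–d–i–h–g form a cycle, so G is not a tree and its treewidth is at least 2. The upper and lower bounds meet at 2, so that is the treewidth.

Treewidth 2.
One optimal decomposition is:
Bags: B1 = {a, b, g}  B2 = {b, g, j}  B3 = {c, g, j}  B4 = {c, f, g}  B5 = {e, f, g}  B6 = {d, e, g}  B7 = {d, g, i}  B8 = {g, h, i}
Tree: B1–B2, B2–B3, B3–B4, B4–B5, B5–B6, B6–B7, B7–B8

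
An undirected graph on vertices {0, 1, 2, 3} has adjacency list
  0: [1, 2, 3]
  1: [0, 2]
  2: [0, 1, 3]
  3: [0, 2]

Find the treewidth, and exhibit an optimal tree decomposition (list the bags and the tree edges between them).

Treewidth 2.
One such decomposition:
Bags: B1 = {0, 1, 2}  B2 = {0, 2, 3}
Tree: B1–B2

The largest bag has 3 vertices, giving width 2; this decomposition certifies tw(G) ≤ 2. For the lower bound, the 3 vertices {0, 1, 2} are pairwise adjacent, and any tree decomposition puts a clique entirely inside one bag — forcing width ≥ 2. Combining the bounds, tw(G) = 2.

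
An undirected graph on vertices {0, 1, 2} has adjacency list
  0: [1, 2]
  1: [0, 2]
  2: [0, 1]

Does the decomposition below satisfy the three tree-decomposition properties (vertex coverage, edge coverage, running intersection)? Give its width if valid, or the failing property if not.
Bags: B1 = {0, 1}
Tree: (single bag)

A tree decomposition must satisfy three properties: every vertex lies in some bag; for every edge, both endpoints lie together in some bag; and for every vertex, the bags containing it form a connected subtree. Here vertex 2 appears in no bag, so the decomposition is invalid.

No — vertex 2 appears in no bag.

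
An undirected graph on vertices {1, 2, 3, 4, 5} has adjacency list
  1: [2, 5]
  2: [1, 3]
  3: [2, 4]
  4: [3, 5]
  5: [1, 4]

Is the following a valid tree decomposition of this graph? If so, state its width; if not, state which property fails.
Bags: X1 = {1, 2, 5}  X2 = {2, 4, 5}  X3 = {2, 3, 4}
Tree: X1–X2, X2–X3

Checking the three conditions: (i) the bags cover all of {1, 2, 3, 4, 5}; (ii) for each edge, some bag contains both endpoints; (iii) the bags containing any fixed vertex form a subtree. All hold, so the decomposition is valid with width 3 − 1 = 2.

Yes; width 2.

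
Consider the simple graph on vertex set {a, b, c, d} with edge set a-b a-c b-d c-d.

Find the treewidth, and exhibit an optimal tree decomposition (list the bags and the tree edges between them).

Every bag has size at most 3, so the width is 3 − 1 = 2 and tw(G) ≤ 2. For the lower bound, G contains the cycle a–c–d–b–a, so G is not a forest; only forests have treewidth ≤ 1, hence tw(G) ≥ 2. Therefore the treewidth is 2.

Treewidth 2.
One such decomposition:
Bags: B1 = {a, c, d}  B2 = {a, b, d}
Tree: B1–B2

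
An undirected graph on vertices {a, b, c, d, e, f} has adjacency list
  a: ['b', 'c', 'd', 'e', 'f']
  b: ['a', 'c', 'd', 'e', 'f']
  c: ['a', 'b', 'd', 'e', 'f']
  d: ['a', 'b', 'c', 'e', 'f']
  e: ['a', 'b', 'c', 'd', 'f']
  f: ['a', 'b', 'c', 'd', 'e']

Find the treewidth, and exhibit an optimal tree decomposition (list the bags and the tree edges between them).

Treewidth 5.
One optimal decomposition is:
Bags: B1 = {a, b, c, d, e, f}
Tree: (single bag)

A single bag containing all 6 vertices is trivially a valid decomposition of width 5. On the other hand G contains the 6-clique {a, b, c, d, e, f}. A clique must lie in a single bag of any decomposition, so no decomposition can have width below 5. The upper and lower bounds meet at 5, so that is the treewidth.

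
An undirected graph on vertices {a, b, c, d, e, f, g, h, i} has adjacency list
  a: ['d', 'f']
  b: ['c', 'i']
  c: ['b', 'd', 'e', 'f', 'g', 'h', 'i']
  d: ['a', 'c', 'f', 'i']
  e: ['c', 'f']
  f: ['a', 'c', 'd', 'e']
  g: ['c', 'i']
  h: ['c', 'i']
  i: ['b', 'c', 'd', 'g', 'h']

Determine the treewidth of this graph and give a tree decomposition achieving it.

Treewidth 2.
One such decomposition:
Bags: B1 = {c, h, i}  B2 = {c, d, i}  B3 = {c, d, f}  B4 = {b, c, i}  B5 = {c, g, i}  B6 = {c, e, f}  B7 = {a, d, f}
Tree: B1–B2, B2–B3, B2–B4, B4–B5, B3–B6, B3–B7

Every bag has size at most 3, so the width is 3 − 1 = 2 and tw(G) ≤ 2. For the lower bound, the 3 vertices {c, e, f} are pairwise adjacent, and any tree decomposition puts a clique entirely inside one bag — forcing width ≥ 2. Hence tw(G) = 2 exactly.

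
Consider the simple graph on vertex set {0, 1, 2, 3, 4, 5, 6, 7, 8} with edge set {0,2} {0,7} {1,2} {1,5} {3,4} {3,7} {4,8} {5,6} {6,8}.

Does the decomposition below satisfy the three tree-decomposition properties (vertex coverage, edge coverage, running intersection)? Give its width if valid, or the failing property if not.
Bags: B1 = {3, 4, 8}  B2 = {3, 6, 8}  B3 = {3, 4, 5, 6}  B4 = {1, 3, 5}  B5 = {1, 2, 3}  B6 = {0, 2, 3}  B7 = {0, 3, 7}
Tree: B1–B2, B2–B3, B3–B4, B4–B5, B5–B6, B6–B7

A tree decomposition must satisfy three properties: every vertex lies in some bag; for every edge, both endpoints lie together in some bag; and for every vertex, the bags containing it form a connected subtree. Here bags containing vertex 4 are not connected in the tree, so the decomposition is invalid.

No — bags containing vertex 4 are not connected in the tree.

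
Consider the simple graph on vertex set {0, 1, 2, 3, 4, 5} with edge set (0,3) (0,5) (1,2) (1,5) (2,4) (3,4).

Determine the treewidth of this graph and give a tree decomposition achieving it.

Treewidth 2.
Bags: B1 = {1, 2, 4}  B2 = {1, 3, 4}  B3 = {0, 1, 3}  B4 = {0, 1, 5}
Tree: B1–B2, B2–B3, B3–B4

Every bag has size at most 3, so the width is 3 − 1 = 2 and tw(G) ≤ 2. For the lower bound, G contains the cycle 1–2–4–3–0–5–1, so G is not a forest; only forests have treewidth ≤ 1, hence tw(G) ≥ 2. Therefore the treewidth is 2.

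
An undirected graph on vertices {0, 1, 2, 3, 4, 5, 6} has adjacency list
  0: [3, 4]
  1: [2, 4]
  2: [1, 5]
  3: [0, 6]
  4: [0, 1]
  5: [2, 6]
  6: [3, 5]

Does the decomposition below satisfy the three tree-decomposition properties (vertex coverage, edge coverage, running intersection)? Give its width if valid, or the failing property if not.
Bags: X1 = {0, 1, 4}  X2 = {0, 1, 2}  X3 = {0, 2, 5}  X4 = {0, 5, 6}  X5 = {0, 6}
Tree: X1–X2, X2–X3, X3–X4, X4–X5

A tree decomposition must satisfy three properties: every vertex lies in some bag; for every edge, both endpoints lie together in some bag; and for every vertex, the bags containing it form a connected subtree. Here vertex 3 appears in no bag, so the decomposition is invalid.

No — vertex 3 appears in no bag.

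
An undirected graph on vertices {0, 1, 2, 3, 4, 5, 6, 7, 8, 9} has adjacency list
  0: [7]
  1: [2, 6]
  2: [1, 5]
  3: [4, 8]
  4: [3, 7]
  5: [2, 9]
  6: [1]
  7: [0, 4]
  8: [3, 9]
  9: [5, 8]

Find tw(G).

A width-1 tree decomposition is:
Bags: B1 = {1, 6}  B2 = {1, 2}  B3 = {2, 5}  B4 = {5, 9}  B5 = {8, 9}  B6 = {3, 8}  B7 = {3, 4}  B8 = {4, 7}  B9 = {0, 7}
Tree: B1–B2, B2–B3, B3–B4, B4–B5, B5–B6, B6–B7, B7–B8, B8–B9
Each bag holds 2 vertices, so the decomposition has width 1, which upper-bounds the treewidth. G has an edge, so its treewidth is at least 1. Therefore the treewidth is 1.

1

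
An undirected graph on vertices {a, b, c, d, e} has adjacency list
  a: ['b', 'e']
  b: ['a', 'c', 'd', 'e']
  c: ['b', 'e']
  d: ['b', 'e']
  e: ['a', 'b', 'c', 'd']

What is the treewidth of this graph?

2

A width-2 tree decomposition is:
Bags: B1 = {b, d, e}  B2 = {b, c, e}  B3 = {a, b, e}
Tree: B1–B2, B1–B3
Every bag has size at most 3, so the width is 3 − 1 = 2 and tw(G) ≤ 2. On the other hand G contains the 3-clique {b, d, e}. A clique must lie in a single bag of any decomposition, so no decomposition can have width below 2. Therefore the treewidth is 2.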